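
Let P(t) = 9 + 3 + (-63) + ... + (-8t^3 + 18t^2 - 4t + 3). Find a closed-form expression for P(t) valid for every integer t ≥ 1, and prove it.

P(t) = -t(2t^3 - 2t^2 - 5t - 4)

We claim P(t) = -t(2t^3 - 2t^2 - 5t - 4) for all t ≥ 1.
For the base case t = 1: P(1) = 9, and the closed form gives 9. They agree.
For the inductive step, assume it holds for an arbitrary j ≥ 1, so P(j) = j(-2j^3 + 2j^2 + 5j + 4).
Then P(j+1) = P(j) + (-8j^3 - 6j^2 + 8j + 9) = (j(-2j^3 + 2j^2 + 5j + 4)) + (-8j^3 - 6j^2 + 8j + 9).
Simplifying, P(j+1) = -(j + 1)(2j^3 + 4j^2 - 3j - 9) = -(j+1)(2(j+1)^3 - 2(j+1)^2 - 5(j+1) - 4),
which is the closed form with t = j+1.
By the principle of mathematical induction, the result holds for all t ≥ 1.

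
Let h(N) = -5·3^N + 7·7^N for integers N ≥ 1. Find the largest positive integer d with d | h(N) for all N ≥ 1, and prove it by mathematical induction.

d = 2

Computing the first values: h(1) = 34 and h(2) = 298; gcd(34, 298) = 2, so d ≤ 2.
We prove 2 | -5·3^N + 7·7^N for all N ≥ 1 by induction on N.
Base step (N = 1): h(1) = 34 = 2·(17), so 2 | h(1).
Inductive step: suppose the statement holds for some p ≥ 1, i.e. 2 | h(p). Then
h(p+1) − 7·h(p) = (-5·3^(p+1) + 7·7^(p+1)) − 7·(-5·3^p + 7·7^p) = (-5)·3^p·(3 − 7) = (20)·3^p. Since 2 | h(p) by the inductive hypothesis, 2 | 7·h(p); and 2 | 20 since 20 = 2·10. Therefore 2 | h(p+1).
By induction, the statement is established for all N ≥ 1.
Therefore the largest such d is 2.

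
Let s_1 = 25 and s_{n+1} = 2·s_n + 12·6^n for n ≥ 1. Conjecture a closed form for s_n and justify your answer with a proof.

Computing the first terms: s_1 = 25, s_2 = 122, s_3 = 676. This suggests s_n = 7·2^(n - 1) + 3·6^n.
When n = 1: the formula gives 25 = 25 = s_1.
Inductive step: suppose the statement holds for some i ≥ 1, so s_i = 7·2^(i - 1) + 3·6^i.
Then s_{i+1} = 2·s_i + 12·6^i = 2·(7·2^(i - 1) + 3·6^i) + 12·6^i = 7·2^i + 3·6^(i + 1) = 7·2^((i+1) - 1) + 3·6^(i+1),
which is the claimed formula at n = i+1.
This completes the induction.

s_n = 7·2^(n - 1) + 3·6^n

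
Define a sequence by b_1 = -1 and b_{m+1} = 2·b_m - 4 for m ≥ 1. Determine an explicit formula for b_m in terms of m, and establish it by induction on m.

b_m = -5·2^(m - 1) + 4

Computing the first terms: b_1 = -1, b_2 = -6, b_3 = -16. This suggests b_m = -5·2^(m - 1) + 4.
Base case (m = 1): the formula gives -1 = -1 = b_1.
For the inductive step, assume it holds for an arbitrary r ≥ 1, so b_r = -5·2^(r - 1) + 4.
Then b_{r+1} = 2·b_r - 4 = 2·(-5·2^(r - 1) + 4) - 4 = -5·2^r + 4 = -5·2^((r+1) - 1) + 4,
which is the claimed formula at m = r+1.
By induction, the statement is established for all m ≥ 1.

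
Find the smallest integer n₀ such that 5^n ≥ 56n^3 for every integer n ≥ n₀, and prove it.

At n = 5: 3125 < 7000, so the inequality fails and n₀ ≥ 6. We prove 5^n ≥ 56n^3 for all n ≥ 6.
For the base case n = 6: 5^n = 15625 and 56n^3 = 12096, so 15625 ≥ 12096.
Suppose the result is true for n = m, so 5^m ≥ 56m^3.
Then 5^(m + 1) = 5·(5^m) ≥ 5·(56m^3).
Also, for m ≥ 6 we have 5·(56m^3) ≥ 56(m+1)^3, since 5 ≥ (1 + 1/m)^3 for all m ≥ 6.
Combining, 5^(m + 1) ≥ 56(m+1)^3.
By induction, the statement is established for all n ≥ 6.
Hence the smallest such n₀ is 6.

n₀ = 6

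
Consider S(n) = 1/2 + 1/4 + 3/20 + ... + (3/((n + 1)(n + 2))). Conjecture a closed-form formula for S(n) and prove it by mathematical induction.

We claim S(n) = 3n/(2(n + 2)) for all n ≥ 1.
Base case (n = 1): S(1) = 1/2, and the closed form gives 1/2. They agree.
Inductive step: suppose the statement holds for some p ≥ 1, so S(p) = 3p/(2(p + 2)).
Then S(p+1) = S(p) + (3/((p + 2)(p + 3))) = (3p/(2(p + 2))) + (3/((p + 2)(p + 3))).
Simplifying, S(p+1) = 3(p + 1)/(2(p + 3)) = 3(p+1)/(2((p+1) + 2)),
which is the closed form with n = p+1.
By the principle of mathematical induction, the result holds for all n ≥ 1.

S(n) = 3n/(2(n + 2))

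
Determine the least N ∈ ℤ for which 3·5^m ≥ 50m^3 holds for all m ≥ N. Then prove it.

N = 5

At m = 4: 1875 < 3200, so the inequality fails and N ≥ 5. We prove 3·5^m ≥ 50m^3 for all m ≥ 5.
Base case (m = 5): 3·5^m = 9375 and 50m^3 = 6250, so 9375 ≥ 6250.
For the inductive step, assume it holds for an arbitrary p ≥ 5, so 3·5^p ≥ 50p^3.
Then 3·5^(p + 1) = 5·(3·5^p) ≥ 5·(50p^3).
Also, for p ≥ 5 we have 5·(50p^3) ≥ 50(p+1)^3, since 5 ≥ (1 + 1/p)^3 for all p ≥ 5.
Combining, 3·5^(p + 1) ≥ 50(p+1)^3.
This completes the induction.
Hence the smallest such N is 5.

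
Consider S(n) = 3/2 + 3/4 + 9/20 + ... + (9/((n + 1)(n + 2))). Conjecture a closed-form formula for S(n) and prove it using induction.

S(n) = 9n/(2(n + 2))

We claim S(n) = 9n/(2(n + 2)) for all n ≥ 1.
Base step (n = 1): S(1) = 3/2, and the closed form gives 3/2. They agree.
For the inductive step, assume it holds for an arbitrary r ≥ 1, so S(r) = 9r/(2(r + 2)).
Then S(r+1) = S(r) + (9/((r + 2)(r + 3))) = (9r/(2(r + 2))) + (9/((r + 2)(r + 3))).
Simplifying, S(r+1) = 9(r + 1)/(2(r + 3)) = 9(r+1)/(2((r+1) + 2)),
which is the closed form with n = r+1.
By the principle of mathematical induction, the result holds for all n ≥ 1.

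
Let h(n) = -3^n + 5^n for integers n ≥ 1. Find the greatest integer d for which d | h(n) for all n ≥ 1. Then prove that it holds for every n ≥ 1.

Computing the first values: h(1) = 2 and h(2) = 16; gcd(2, 16) = 2, so d ≤ 2.
We prove 2 | -3^n + 5^n for all n ≥ 1 by induction on n.
Base case (n = 1): h(1) = 2 = 2·(1), so 2 | h(1).
Suppose the result is true for n = p, i.e. 2 | h(p). Then
5^{p+1} − 3^{p+1} = 5·5^p − 3·3^p = 5·(5^p − 3^p) + (2)·3^p. The first term is divisible by 2 by the inductive hypothesis, and the second term (2)·3^p is divisible by 2 since 2 | 2. Hence 2 | h(p+1).
This completes the induction.
Therefore the largest such d is 2.

d = 2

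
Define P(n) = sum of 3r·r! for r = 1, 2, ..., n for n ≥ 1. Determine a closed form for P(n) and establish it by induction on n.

P(n) = (3n + 3)n! - 3

We claim P(n) = (3n + 3)n! - 3 for all n ≥ 1.
For the base case n = 1: P(1) = 3, and the closed form gives 3. They agree.
Inductive step: suppose the statement holds for some r ≥ 1, so P(r) = (3r + 3)r! - 3.
Then P(r+1) = P(r) + (3(r + 1)(r + 1)!) = ((3r + 3)r! - 3) + (3(r + 1)(r + 1)!).
Simplifying, P(r+1) = (3(r+1) + 3)(r+1)! - 3,
which is the closed form with n = r+1.
Hence, by induction on n, the claim holds for every n ≥ 1.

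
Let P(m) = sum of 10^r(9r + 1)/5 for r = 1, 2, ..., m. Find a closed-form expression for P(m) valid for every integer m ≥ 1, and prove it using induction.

P(m) = 2·10^m·m

We claim P(m) = 2·10^m·m for all m ≥ 1.
Base step (m = 1): P(1) = 20, and the closed form gives 20. They agree.
For the inductive step, assume it holds for an arbitrary r ≥ 1, so P(r) = 2·10^r·r.
Then P(r+1) = P(r) + (10^r(18r + 20)) = (2·10^r·r) + (10^r(18r + 20)).
Simplifying, P(r+1) = 20·10^r(r + 1) = 2·10^(r+1)·(r+1),
which is the closed form with m = r+1.
This completes the induction.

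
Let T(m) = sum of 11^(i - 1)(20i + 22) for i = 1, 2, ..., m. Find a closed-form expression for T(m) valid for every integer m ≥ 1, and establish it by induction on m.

We claim T(m) = 2·11^m(m + 1) - 2 for all m ≥ 1.
Base step (m = 1): T(1) = 42, and the closed form gives 42. They agree.
Inductive step: suppose the statement holds for some i ≥ 1, so T(i) = 2·11^i(i + 1) - 2.
Then T(i+1) = T(i) + (11^i(20i + 42)) = (2·11^i(i + 1) - 2) + (11^i(20i + 42)).
Simplifying, T(i+1) = 22·11^i·i + 44·11^i - 2 = 2·11^(i+1)((i+1) + 1) - 2,
which is the closed form with m = i+1.
Hence, by induction on m, the claim holds for every m ≥ 1.

T(m) = 2·11^m(m + 1) - 2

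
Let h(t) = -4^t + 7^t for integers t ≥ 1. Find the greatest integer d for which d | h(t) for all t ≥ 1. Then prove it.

Computing the first values: h(1) = 3 and h(2) = 33; gcd(3, 33) = 3, so d ≤ 3.
We prove 3 | -4^t + 7^t for all t ≥ 1 by induction on t.
When t = 1: h(1) = 3 = 3·(1), so 3 | h(1).
Inductive step: assume the claim holds for t = j, i.e. 3 | h(j). Then
7^{j+1} − 4^{j+1} = 7·7^j − 4·4^j = 7·(7^j − 4^j) + (3)·4^j. The first term is divisible by 3 by the inductive hypothesis, and the second term (3)·4^j is divisible by 3 since 3 | 3. Hence 3 | h(j+1).
Hence, by induction on t, the claim holds for every t ≥ 1.
Therefore the largest such d is 3.

d = 3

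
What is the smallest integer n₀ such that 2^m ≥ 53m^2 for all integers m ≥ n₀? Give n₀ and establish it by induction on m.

At m = 13: 8192 < 8957, so the inequality fails and n₀ ≥ 14. We prove 2^m ≥ 53m^2 for all m ≥ 14.
When m = 14: 2^m = 16384 and 53m^2 = 10388, so 16384 ≥ 10388.
Suppose the result is true for m = r, so 2^r ≥ 53r^2.
Then 2^(r + 1) = 2·(2^r) ≥ 2·(53r^2).
Also, for r ≥ 14 we have 2·(53r^2) ≥ 53(r+1)^2, since 2 ≥ (1 + 1/r)^2 for all r ≥ 14.
Combining, 2^(r + 1) ≥ 53(r+1)^2.
By induction, the statement is established for all m ≥ 14.
Hence the smallest such n₀ is 14.

n₀ = 14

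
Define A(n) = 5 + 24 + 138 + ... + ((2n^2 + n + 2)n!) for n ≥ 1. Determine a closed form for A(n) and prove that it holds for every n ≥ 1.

A(n) = (2n + 1)(n + 1)! - 1

We claim A(n) = (2n + 1)(n + 1)! - 1 for all n ≥ 1.
For the base case n = 1: A(1) = 5, and the closed form gives 5. They agree.
For the inductive step, assume it holds for an arbitrary m ≥ 1, so A(m) = (2m + 1)(m + 1)! - 1.
Then A(m+1) = A(m) + ((2m^2 + 5m + 5)(m + 1)!) = ((2m + 1)(m + 1)! - 1) + ((2m^2 + 5m + 5)(m + 1)!).
Simplifying, A(m+1) = (2(m+1) + 1)((m+1) + 1)! - 1,
which is the closed form with n = m+1.
This completes the induction.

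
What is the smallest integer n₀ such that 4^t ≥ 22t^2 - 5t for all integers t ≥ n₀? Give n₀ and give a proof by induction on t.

n₀ = 5

At t = 4: 256 < 332, so the inequality fails and n₀ ≥ 5. We prove 4^t ≥ 22t^2 - 5t for all t ≥ 5.
Base case (t = 5): 4^t = 1024 and 22t^2 - 5t = 525, so 1024 ≥ 525.
Inductive step: assume the claim holds for t = j, so 4^j ≥ 22j^2 - 5j.
Then 4^(j + 1) = 4·(4^j) ≥ 4·(22j^2 - 5j).
Also, for j ≥ 5 we have 4·(22j^2 - 5j) ≥ 22(j+1)^2 - 5(j+1), since 4·(22j^2 - 5j) − (22(j+1)^2 - 5(j+1)) = 66j^2 - 59j - 17, which is nonnegative for all j ≥ 5.
Combining, 4^(j + 1) ≥ 22(j+1)^2 - 5(j+1).
Hence, by induction on t, the claim holds for every t ≥ 5.
Hence the smallest such n₀ is 5.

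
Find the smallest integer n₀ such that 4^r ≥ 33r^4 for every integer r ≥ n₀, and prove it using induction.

n₀ = 9

At r = 8: 65536 < 135168, so the inequality fails and n₀ ≥ 9. We prove 4^r ≥ 33r^4 for all r ≥ 9.
Base step (r = 9): 4^r = 262144 and 33r^4 = 216513, so 262144 ≥ 216513.
For the inductive step, assume it holds for an arbitrary p ≥ 9, so 4^p ≥ 33p^4.
Then 4^(p + 1) = 4·(4^p) ≥ 4·(33p^4).
Also, for p ≥ 9 we have 4·(33p^4) ≥ 33(p+1)^4, since 4 ≥ (1 + 1/p)^4 for all p ≥ 9.
Combining, 4^(p + 1) ≥ 33(p+1)^4.
Hence, by induction on r, the claim holds for every r ≥ 9.
Hence the smallest such n₀ is 9.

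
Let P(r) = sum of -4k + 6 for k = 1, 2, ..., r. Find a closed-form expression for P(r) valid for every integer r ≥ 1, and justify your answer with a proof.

We claim P(r) = -2r(r - 2) for all r ≥ 1.
For the base case r = 1: P(1) = 2, and the closed form gives 2. They agree.
Inductive step: assume the claim holds for r = k, so P(k) = 2k(-k + 2).
Then P(k+1) = P(k) + (-4k + 2) = (2k(-k + 2)) + (-4k + 2).
Simplifying, P(k+1) = -2(k - 1)(k + 1) = -2(k+1)((k+1) - 2),
which is the closed form with r = k+1.
By the principle of mathematical induction, the result holds for all r ≥ 1.

P(r) = -2r(r - 2)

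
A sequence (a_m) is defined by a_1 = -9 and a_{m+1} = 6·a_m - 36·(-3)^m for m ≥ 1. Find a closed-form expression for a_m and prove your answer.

Computing the first terms: a_1 = -9, a_2 = 54, a_3 = 0. This suggests a_m = 4(-3)^m + 3·6^(m - 1).
Base step (m = 1): the formula gives -9 = -9 = a_1.
For the inductive step, assume it holds for an arbitrary j ≥ 1, so a_j = 4(-3)^j + 3·6^(j - 1).
Then a_{j+1} = 6·a_j - 36·(-3)^j = 6·(4(-3)^j + 3·6^(j - 1)) - 36·(-3)^j = 4(-3)^(j + 1) + 3·6^j = 4(-3)^(j+1) + 3·6^((j+1) - 1),
which is the claimed formula at m = j+1.
By induction, the statement is established for all m ≥ 1.

a_m = 4(-3)^m + 3·6^(m - 1)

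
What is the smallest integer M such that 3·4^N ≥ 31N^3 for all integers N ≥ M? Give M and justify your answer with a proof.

At N = 5: 3072 < 3875, so the inequality fails and M ≥ 6. We prove 3·4^N ≥ 31N^3 for all N ≥ 6.
Base case (N = 6): 3·4^N = 12288 and 31N^3 = 6696, so 12288 ≥ 6696.
For the inductive step, assume it holds for an arbitrary i ≥ 6, so 3·4^i ≥ 31i^3.
Then 3·4^(i + 1) = 4·(3·4^i) ≥ 4·(31i^3).
Also, for i ≥ 6 we have 4·(31i^3) ≥ 31(i+1)^3, since 4 ≥ (1 + 1/i)^3 for all i ≥ 6.
Combining, 3·4^(i + 1) ≥ 31(i+1)^3.
By the principle of mathematical induction, the result holds for all N ≥ 6.
Hence the smallest such M is 6.

M = 6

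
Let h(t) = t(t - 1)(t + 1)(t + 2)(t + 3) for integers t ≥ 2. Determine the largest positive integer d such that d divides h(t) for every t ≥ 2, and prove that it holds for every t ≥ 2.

Computing the first values: h(2) = 120 and h(3) = 720; gcd(120, 720) = 120, so d ≤ 120.
We prove 120 | t(t - 1)(t + 1)(t + 2)(t + 3) for all t ≥ 2 by induction on t.
Base step (t = 2): h(2) = 120 = 120·(1), so 120 | h(2).
Suppose the result is true for t = m, i.e. 120 | h(m). Then
h(m+1) − h(m) = m·(m+1)·(m+2)·(m+3)·(m+4) − (m-1)·m·(m+1)·(m+2)·(m+3) = m·(m+1)·(m+2)·(m+3)·[(m+4) − (m-1)] = 5·m·(m+1)·(m+2)·(m+3). The product of 4 consecutive integers is divisible by (4)! = 24, so h(m+1) − h(m) is divisible by 5·24 = 120. By the inductive hypothesis 120 | h(m), hence 120 | h(m+1).
This completes the induction.
Therefore the largest such d is 120.

d = 120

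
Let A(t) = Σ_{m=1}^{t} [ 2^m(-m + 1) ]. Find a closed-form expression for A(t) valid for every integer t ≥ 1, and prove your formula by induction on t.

We claim A(t) = 2·2^t(-t + 2) - 4 for all t ≥ 1.
Base case (t = 1): A(1) = 0, and the closed form gives 0. They agree.
Inductive step: suppose the statement holds for some m ≥ 1, so A(m) = 2·2^m(-m + 2) - 4.
Then A(m+1) = A(m) + (-2^(m + 1)m) = (2·2^m(-m + 2) - 4) + (-2^(m + 1)m).
Simplifying, A(m+1) = -4·2^m·m + 4·2^m - 4 = 2·2^(m+1)(-(m+1) + 2) - 4,
which is the closed form with t = m+1.
This completes the induction.

A(t) = 2·2^t(-t + 2) - 4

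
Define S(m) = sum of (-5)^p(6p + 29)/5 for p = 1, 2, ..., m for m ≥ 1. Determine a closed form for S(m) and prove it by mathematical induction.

We claim S(m) = (-5)^m(m + 5) - 5 for all m ≥ 1.
For the base case m = 1: S(1) = -35, and the closed form gives -35. They agree.
Inductive step: assume the claim holds for m = p, so S(p) = (-5)^p(p + 5) - 5.
Then S(p+1) = S(p) + ((-5)^p(-6p - 35)) = ((-5)^p(p + 5) - 5) + ((-5)^p(-6p - 35)).
Simplifying, S(p+1) = -5(-5)^p·p - 30(-5)^p - 5 = (-5)^(p+1)((p+1) + 5) - 5,
which is the closed form with m = p+1.
Hence, by induction on m, the claim holds for every m ≥ 1.

S(m) = (-5)^m(m + 5) - 5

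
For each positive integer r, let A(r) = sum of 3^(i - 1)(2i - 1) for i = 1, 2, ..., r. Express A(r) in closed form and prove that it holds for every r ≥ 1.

A(r) = 3^r(r - 1) + 1

We claim A(r) = 3^r(r - 1) + 1 for all r ≥ 1.
When r = 1: A(1) = 1, and the closed form gives 1. They agree.
Inductive step: suppose the statement holds for some i ≥ 1, so A(i) = 3^i(i - 1) + 1.
Then A(i+1) = A(i) + (3^i(2i + 1)) = (3^i(i - 1) + 1) + (3^i(2i + 1)).
Simplifying, A(i+1) = 3^(i + 1)i + 1 = 3^(i+1)((i+1) - 1) + 1,
which is the closed form with r = i+1.
Hence, by induction on r, the claim holds for every r ≥ 1.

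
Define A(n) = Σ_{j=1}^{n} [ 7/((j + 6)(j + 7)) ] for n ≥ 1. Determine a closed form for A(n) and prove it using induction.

A(n) = n/(n + 7)

We claim A(n) = n/(n + 7) for all n ≥ 1.
For the base case n = 1: A(1) = 1/8, and the closed form gives 1/8. They agree.
Suppose the result is true for n = j, so A(j) = j/(j + 7).
Then A(j+1) = A(j) + (7/((j + 7)(j + 8))) = (j/(j + 7)) + (7/((j + 7)(j + 8))).
Simplifying, A(j+1) = (j + 1)/(j + 8) = (j+1)/((j+1) + 7),
which is the closed form with n = j+1.
By the principle of mathematical induction, the result holds for all n ≥ 1.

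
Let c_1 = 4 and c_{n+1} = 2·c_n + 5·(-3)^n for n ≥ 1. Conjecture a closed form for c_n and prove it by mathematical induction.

c_n = -(-3)^n + 2^(n - 1)

Computing the first terms: c_1 = 4, c_2 = -7, c_3 = 31. This suggests c_n = -(-3)^n + 2^(n - 1).
When n = 1: the formula gives 4 = 4 = c_1.
Inductive step: assume the claim holds for n = i, so c_i = -(-3)^i + 2^(i - 1).
Then c_{i+1} = 2·c_i + 5·(-3)^i = 2·(-(-3)^i + 2^(i - 1)) + 5·(-3)^i = -(-3)^(i + 1) + 2^i = -(-3)^(i+1) + 2^((i+1) - 1),
which is the claimed formula at n = i+1.
Hence, by induction on n, the claim holds for every n ≥ 1.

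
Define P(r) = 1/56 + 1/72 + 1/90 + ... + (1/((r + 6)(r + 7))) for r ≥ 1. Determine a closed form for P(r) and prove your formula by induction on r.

We claim P(r) = r/(7(r + 7)) for all r ≥ 1.
When r = 1: P(1) = 1/56, and the closed form gives 1/56. They agree.
Suppose the result is true for r = m, so P(m) = m/(7(m + 7)).
Then P(m+1) = P(m) + (1/((m + 7)(m + 8))) = (m/(7(m + 7))) + (1/((m + 7)(m + 8))).
Simplifying, P(m+1) = (m + 1)/(7(m + 8)) = (m+1)/(7((m+1) + 7)),
which is the closed form with r = m+1.
This completes the induction.

P(r) = r/(7(r + 7))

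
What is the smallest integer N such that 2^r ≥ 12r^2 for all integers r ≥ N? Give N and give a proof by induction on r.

N = 11

At r = 10: 1024 < 1200, so the inequality fails and N ≥ 11. We prove 2^r ≥ 12r^2 for all r ≥ 11.
Base case (r = 11): 2^r = 2048 and 12r^2 = 1452, so 2048 ≥ 1452.
Suppose the result is true for r = p, so 2^p ≥ 12p^2.
Then 2^(p + 1) = 2·(2^p) ≥ 2·(12p^2).
Also, for p ≥ 11 we have 2·(12p^2) ≥ 12(p+1)^2, since 2 ≥ (1 + 1/p)^2 for all p ≥ 11.
Combining, 2^(p + 1) ≥ 12(p+1)^2.
Hence, by induction on r, the claim holds for every r ≥ 11.
Hence the smallest such N is 11.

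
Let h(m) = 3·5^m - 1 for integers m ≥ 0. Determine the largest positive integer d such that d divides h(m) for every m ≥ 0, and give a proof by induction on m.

d = 2

Computing the first values: h(0) = 2 and h(1) = 14; gcd(2, 14) = 2, so d ≤ 2.
We prove 2 | 3·5^m - 1 for all m ≥ 0 by induction on m.
Base case (m = 0): h(0) = 2 = 2·(1), so 2 | h(0).
For the inductive step, assume it holds for an arbitrary k ≥ 0, i.e. 2 | h(k). Then
h(k+1) = 3·5^(k+1) - 1 = 5·(3·5^k - 1) + 4 = 5·h(k) + 4. The first term is divisible by 2 by the inductive hypothesis, and 4 is divisible by 2. Hence 2 | h(k+1).
This completes the induction.
Therefore the largest such d is 2.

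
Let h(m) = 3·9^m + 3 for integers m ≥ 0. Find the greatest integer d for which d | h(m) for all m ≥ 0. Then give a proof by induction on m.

Computing the first values: h(0) = 6 and h(1) = 30; gcd(6, 30) = 6, so d ≤ 6.
We prove 6 | 3·9^m + 3 for all m ≥ 0 by induction on m.
For the base case m = 0: h(0) = 6 = 6·(1), so 6 | h(0).
Inductive step: suppose the statement holds for some k ≥ 0, i.e. 6 | h(k). Then
h(k+1) = 3·9^(k+1) + 3 = 9·(3·9^k + 3) - 24 = 9·h(k) - 24. The first term is divisible by 6 by the inductive hypothesis, and -24 is divisible by 6. Hence 6 | h(k+1).
By induction, the statement is established for all m ≥ 0.
Therefore the largest such d is 6.

d = 6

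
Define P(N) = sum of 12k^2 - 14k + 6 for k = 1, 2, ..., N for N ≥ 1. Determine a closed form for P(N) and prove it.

P(N) = N(4N^2 - N + 1)

We claim P(N) = N(4N^2 - N + 1) for all N ≥ 1.
For the base case N = 1: P(1) = 4, and the closed form gives 4. They agree.
For the inductive step, assume it holds for an arbitrary k ≥ 1, so P(k) = k(4k^2 - k + 1).
Then P(k+1) = P(k) + (12k^2 + 10k + 4) = (k(4k^2 - k + 1)) + (12k^2 + 10k + 4).
Simplifying, P(k+1) = (k + 1)(4k^2 + 7k + 4) = (k+1)(4(k+1)^2 - (k+1) + 1),
which is the closed form with N = k+1.
Hence, by induction on N, the claim holds for every N ≥ 1.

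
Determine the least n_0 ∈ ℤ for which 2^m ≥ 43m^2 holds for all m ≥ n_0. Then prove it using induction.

At m = 12: 4096 < 6192, so the inequality fails and n_0 ≥ 13. We prove 2^m ≥ 43m^2 for all m ≥ 13.
For the base case m = 13: 2^m = 8192 and 43m^2 = 7267, so 8192 ≥ 7267.
For the inductive step, assume it holds for an arbitrary r ≥ 13, so 2^r ≥ 43r^2.
Then 2^(r + 1) = 2·(2^r) ≥ 2·(43r^2).
Also, for r ≥ 13 we have 2·(43r^2) ≥ 43(r+1)^2, since 2 ≥ (1 + 1/r)^2 for all r ≥ 13.
Combining, 2^(r + 1) ≥ 43(r+1)^2.
This completes the induction.
Hence the smallest such n_0 is 13.

n_0 = 13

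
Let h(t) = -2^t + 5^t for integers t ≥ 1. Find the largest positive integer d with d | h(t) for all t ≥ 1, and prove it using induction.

Computing the first values: h(1) = 3 and h(2) = 21; gcd(3, 21) = 3, so d ≤ 3.
We prove 3 | -2^t + 5^t for all t ≥ 1 by induction on t.
For the base case t = 1: h(1) = 3 = 3·(1), so 3 | h(1).
Inductive step: suppose the statement holds for some k ≥ 1, i.e. 3 | h(k). Then
5^{k+1} − 2^{k+1} = 5·5^k − 2·2^k = 5·(5^k − 2^k) + (3)·2^k. The first term is divisible by 3 by the inductive hypothesis, and the second term (3)·2^k is divisible by 3 since 3 | 3. Hence 3 | h(k+1).
By induction, the statement is established for all t ≥ 1.
Therefore the largest such d is 3.

d = 3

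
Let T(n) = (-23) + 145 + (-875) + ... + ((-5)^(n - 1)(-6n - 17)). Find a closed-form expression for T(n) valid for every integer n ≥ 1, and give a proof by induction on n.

We claim T(n) = (-5)^n(n + 3) - 3 for all n ≥ 1.
For the base case n = 1: T(1) = -23, and the closed form gives -23. They agree.
For the inductive step, assume it holds for an arbitrary j ≥ 1, so T(j) = (-5)^j(j + 3) - 3.
Then T(j+1) = T(j) + ((-5)^j(-6j - 23)) = ((-5)^j(j + 3) - 3) + ((-5)^j(-6j - 23)).
Simplifying, T(j+1) = -5(-5)^j·j - 20(-5)^j - 3 = (-5)^(j+1)((j+1) + 3) - 3,
which is the closed form with n = j+1.
This completes the induction.

T(n) = (-5)^n(n + 3) - 3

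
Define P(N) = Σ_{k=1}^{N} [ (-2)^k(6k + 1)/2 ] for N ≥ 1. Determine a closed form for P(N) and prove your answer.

We claim P(N) = (-2)^N(2N + 1) - 1 for all N ≥ 1.
When N = 1: P(1) = -7, and the closed form gives -7. They agree.
Suppose the result is true for N = k, so P(k) = (-2)^k(2k + 1) - 1.
Then P(k+1) = P(k) + ((-2)^k(-6k - 7)) = ((-2)^k(2k + 1) - 1) + ((-2)^k(-6k - 7)).
Simplifying, P(k+1) = -4(-2)^k·k - 6(-2)^k - 1 = (-2)^(k+1)(2(k+1) + 1) - 1,
which is the closed form with N = k+1.
This completes the induction.

P(N) = (-2)^N(2N + 1) - 1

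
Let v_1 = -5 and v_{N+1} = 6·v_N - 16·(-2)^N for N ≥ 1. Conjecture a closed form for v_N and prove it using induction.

v_N = -(-2)^(N + 1) - 6^(N - 1)

Computing the first terms: v_1 = -5, v_2 = 2, v_3 = -52. This suggests v_N = -(-2)^(N + 1) - 6^(N - 1).
Base step (N = 1): the formula gives -5 = -5 = v_1.
Inductive step: assume the claim holds for N = r, so v_r = -(-2)^(r + 1) - 6^(r - 1).
Then v_{r+1} = 6·v_r - 16·(-2)^r = 6·(-(-2)^(r + 1) - 6^(r - 1)) - 16·(-2)^r = -(-2)^(r + 2) - 6^r = -(-2)^((r+1) + 1) - 6^((r+1) - 1),
which is the claimed formula at N = r+1.
By induction, the statement is established for all N ≥ 1.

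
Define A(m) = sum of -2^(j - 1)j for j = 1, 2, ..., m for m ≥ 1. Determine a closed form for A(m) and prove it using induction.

We claim A(m) = 2^m(-m + 1) - 1 for all m ≥ 1.
When m = 1: A(1) = -1, and the closed form gives -1. They agree.
Inductive step: suppose the statement holds for some j ≥ 1, so A(j) = 2^j(-j + 1) - 1.
Then A(j+1) = A(j) + (2^j(-j - 1)) = (2^j(-j + 1) - 1) + (2^j(-j - 1)).
Simplifying, A(j+1) = -2·2^j·j - 1 = 2^(j+1)(-(j+1) + 1) - 1,
which is the closed form with m = j+1.
Hence, by induction on m, the claim holds for every m ≥ 1.

A(m) = 2^m(-m + 1) - 1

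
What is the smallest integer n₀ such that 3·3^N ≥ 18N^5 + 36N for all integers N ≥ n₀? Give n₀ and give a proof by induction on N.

n₀ = 14

At N = 13: 4782969 < 6683742, so the inequality fails and n₀ ≥ 14. We prove 3·3^N ≥ 18N^5 + 36N for all N ≥ 14.
When N = 14: 3·3^N = 14348907 and 18N^5 + 36N = 9681336, so 14348907 ≥ 9681336.
For the inductive step, assume it holds for an arbitrary p ≥ 14, so 3·3^p ≥ 18p^5 + 36p.
Then 3·3^(p + 1) = 3·(3·3^p) ≥ 3·(18p^5 + 36p).
Also, for p ≥ 14 we have 3·(18p^5 + 36p) ≥ 18(p+1)^5 + 36(p+1), since 3·(18p^5 + 36p) − (18(p+1)^5 + 36(p+1)) = 36p^5 - 90p^4 - 180p^3 - 180p^2 - 18p - 54, which is nonnegative for all p ≥ 14.
Combining, 3·3^(p + 1) ≥ 18(p+1)^5 + 36(p+1).
Hence, by induction on N, the claim holds for every N ≥ 14.
Hence the smallest such n₀ is 14.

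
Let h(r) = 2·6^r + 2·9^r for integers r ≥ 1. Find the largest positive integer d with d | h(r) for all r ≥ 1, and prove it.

Computing the first values: h(1) = 30 and h(2) = 234; gcd(30, 234) = 6, so d ≤ 6.
We prove 6 | 2·6^r + 2·9^r for all r ≥ 1 by induction on r.
When r = 1: h(1) = 30 = 6·(5), so 6 | h(1).
For the inductive step, assume it holds for an arbitrary m ≥ 1, i.e. 6 | h(m). Then
h(m+1) − 9·h(m) = (2·6^(m+1) + 2·9^(m+1)) − 9·(2·6^m + 2·9^m) = (2)·6^m·(6 − 9) = (-6)·6^m. Since 6 | h(m) by the inductive hypothesis, 6 | 9·h(m); and 6 | -6 since -6 = 6·-1. Therefore 6 | h(m+1).
By induction, the statement is established for all r ≥ 1.
Therefore the largest such d is 6.

d = 6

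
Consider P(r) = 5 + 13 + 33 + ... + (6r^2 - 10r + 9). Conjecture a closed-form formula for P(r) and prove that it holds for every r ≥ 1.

P(r) = r(2r^2 - 2r + 5)

We claim P(r) = r(2r^2 - 2r + 5) for all r ≥ 1.
Base step (r = 1): P(1) = 5, and the closed form gives 5. They agree.
Inductive step: suppose the statement holds for some k ≥ 1, so P(k) = k(2k^2 - 2k + 5).
Then P(k+1) = P(k) + (6k^2 + 2k + 5) = (k(2k^2 - 2k + 5)) + (6k^2 + 2k + 5).
Simplifying, P(k+1) = (k + 1)(2k^2 + 2k + 5) = (k+1)(2(k+1)^2 - 2(k+1) + 5),
which is the closed form with r = k+1.
This completes the induction.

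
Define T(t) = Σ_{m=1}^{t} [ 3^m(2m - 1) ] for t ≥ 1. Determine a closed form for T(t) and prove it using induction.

T(t) = 3·3^t(t - 1) + 3

We claim T(t) = 3·3^t(t - 1) + 3 for all t ≥ 1.
Base case (t = 1): T(1) = 3, and the closed form gives 3. They agree.
Inductive step: suppose the statement holds for some m ≥ 1, so T(m) = 3·3^m(m - 1) + 3.
Then T(m+1) = T(m) + (3^(m + 1)(2m + 1)) = (3·3^m(m - 1) + 3) + (3^(m + 1)(2m + 1)).
Simplifying, T(m+1) = 9·3^m·m + 3 = 3·3^(m+1)((m+1) - 1) + 3,
which is the closed form with t = m+1.
By induction, the statement is established for all t ≥ 1.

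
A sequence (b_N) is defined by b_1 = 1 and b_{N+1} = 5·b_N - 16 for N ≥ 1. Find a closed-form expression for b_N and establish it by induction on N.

Computing the first terms: b_1 = 1, b_2 = -11, b_3 = -71. This suggests b_N = -3·5^(N - 1) + 4.
For the base case N = 1: the formula gives 1 = 1 = b_1.
Inductive step: suppose the statement holds for some p ≥ 1, so b_p = -3·5^(p - 1) + 4.
Then b_{p+1} = 5·b_p - 16 = 5·(-3·5^(p - 1) + 4) - 16 = -3·5^p + 4 = -3·5^((p+1) - 1) + 4,
which is the claimed formula at N = p+1.
Hence, by induction on N, the claim holds for every N ≥ 1.

b_N = -3·5^(N - 1) + 4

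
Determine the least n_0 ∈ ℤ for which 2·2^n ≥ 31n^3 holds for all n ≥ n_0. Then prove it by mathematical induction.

n_0 = 16

At n = 15: 65536 < 104625, so the inequality fails and n_0 ≥ 16. We prove 2·2^n ≥ 31n^3 for all n ≥ 16.
When n = 16: 2·2^n = 131072 and 31n^3 = 126976, so 131072 ≥ 126976.
Inductive step: assume the claim holds for n = p, so 2·2^p ≥ 31p^3.
Then 2·2^(p + 1) = 2·(2·2^p) ≥ 2·(31p^3).
Also, for p ≥ 16 we have 2·(31p^3) ≥ 31(p+1)^3, since 2 ≥ (1 + 1/p)^3 for all p ≥ 16.
Combining, 2·2^(p + 1) ≥ 31(p+1)^3.
By the principle of mathematical induction, the result holds for all n ≥ 16.
Hence the smallest such n_0 is 16.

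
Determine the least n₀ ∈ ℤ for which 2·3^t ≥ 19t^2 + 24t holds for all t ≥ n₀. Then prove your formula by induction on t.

n₀ = 6

At t = 5: 486 < 595, so the inequality fails and n₀ ≥ 6. We prove 2·3^t ≥ 19t^2 + 24t for all t ≥ 6.
Base case (t = 6): 2·3^t = 1458 and 19t^2 + 24t = 828, so 1458 ≥ 828.
Suppose the result is true for t = k, so 2·3^k ≥ 19k^2 + 24k.
Then 2·3^(k + 1) = 3·(2·3^k) ≥ 3·(19k^2 + 24k).
Also, for k ≥ 6 we have 3·(19k^2 + 24k) ≥ 19(k+1)^2 + 24(k+1), since 3·(19k^2 + 24k) − (19(k+1)^2 + 24(k+1)) = 38k^2 + 10k - 43, which is nonnegative for all k ≥ 6.
Combining, 2·3^(k + 1) ≥ 19(k+1)^2 + 24(k+1).
By the principle of mathematical induction, the result holds for all t ≥ 6.
Hence the smallest such n₀ is 6.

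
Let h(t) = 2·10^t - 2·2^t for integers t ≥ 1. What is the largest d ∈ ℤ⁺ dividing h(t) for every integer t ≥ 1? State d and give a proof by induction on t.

d = 16

Computing the first values: h(1) = 16 and h(2) = 192; gcd(16, 192) = 16, so d ≤ 16.
We prove 16 | 2·10^t - 2·2^t for all t ≥ 1 by induction on t.
When t = 1: h(1) = 16 = 16·(1), so 16 | h(1).
For the inductive step, assume it holds for an arbitrary p ≥ 1, i.e. 16 | h(p). Then
h(p+1) − 10·h(p) = (2·10^(p+1) - 2·2^(p+1)) − 10·(2·10^p - 2·2^p) = (-2)·2^p·(2 − 10) = (16)·2^p. Since 16 | h(p) by the inductive hypothesis, 16 | 10·h(p); and 16 | 16 since 16 = 16·1. Therefore 16 | h(p+1).
This completes the induction.
Therefore the largest such d is 16.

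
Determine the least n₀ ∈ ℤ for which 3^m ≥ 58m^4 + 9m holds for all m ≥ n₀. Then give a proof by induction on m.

n₀ = 14

At m = 13: 1594323 < 1656655, so the inequality fails and n₀ ≥ 14. We prove 3^m ≥ 58m^4 + 9m for all m ≥ 14.
When m = 14: 3^m = 4782969 and 58m^4 + 9m = 2228254, so 4782969 ≥ 2228254.
Inductive step: assume the claim holds for m = p, so 3^p ≥ 58p^4 + 9p.
Then 3^(p + 1) = 3·(3^p) ≥ 3·(58p^4 + 9p).
Also, for p ≥ 14 we have 3·(58p^4 + 9p) ≥ 58(p+1)^4 + 9(p+1), since 3·(58p^4 + 9p) − (58(p+1)^4 + 9(p+1)) = 116p^4 - 232p^3 - 348p^2 - 214p - 67, which is nonnegative for all p ≥ 14.
Combining, 3^(p + 1) ≥ 58(p+1)^4 + 9(p+1).
By the principle of mathematical induction, the result holds for all m ≥ 14.
Hence the smallest such n₀ is 14.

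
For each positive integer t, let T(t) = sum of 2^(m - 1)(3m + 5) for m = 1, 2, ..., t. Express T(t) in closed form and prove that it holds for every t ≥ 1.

We claim T(t) = 2^t(3t + 2) - 2 for all t ≥ 1.
Base case (t = 1): T(1) = 8, and the closed form gives 8. They agree.
For the inductive step, assume it holds for an arbitrary m ≥ 1, so T(m) = 2^m(3m + 2) - 2.
Then T(m+1) = T(m) + (2^m(3m + 8)) = (2^m(3m + 2) - 2) + (2^m(3m + 8)).
Simplifying, T(m+1) = 6·2^m·m + 10·2^m - 2 = 2^(m+1)(3(m+1) + 2) - 2,
which is the closed form with t = m+1.
This completes the induction.

T(t) = 2^t(3t + 2) - 2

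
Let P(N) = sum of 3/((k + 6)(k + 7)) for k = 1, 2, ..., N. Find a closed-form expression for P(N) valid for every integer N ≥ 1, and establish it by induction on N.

P(N) = 3N/(7(N + 7))

We claim P(N) = 3N/(7(N + 7)) for all N ≥ 1.
Base step (N = 1): P(1) = 3/56, and the closed form gives 3/56. They agree.
Inductive step: suppose the statement holds for some k ≥ 1, so P(k) = 3k/(7(k + 7)).
Then P(k+1) = P(k) + (3/((k + 7)(k + 8))) = (3k/(7(k + 7))) + (3/((k + 7)(k + 8))).
Simplifying, P(k+1) = 3(k + 1)/(7(k + 8)) = 3(k+1)/(7((k+1) + 7)),
which is the closed form with N = k+1.
Hence, by induction on N, the claim holds for every N ≥ 1.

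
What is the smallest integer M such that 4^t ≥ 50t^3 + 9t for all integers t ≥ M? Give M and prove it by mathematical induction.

At t = 7: 16384 < 17213, so the inequality fails and M ≥ 8. We prove 4^t ≥ 50t^3 + 9t for all t ≥ 8.
Base case (t = 8): 4^t = 65536 and 50t^3 + 9t = 25672, so 65536 ≥ 25672.
Inductive step: assume the claim holds for t = m, so 4^m ≥ 50m^3 + 9m.
Then 4^(m + 1) = 4·(4^m) ≥ 4·(50m^3 + 9m).
Also, for m ≥ 8 we have 4·(50m^3 + 9m) ≥ 50(m+1)^3 + 9(m+1), since 4·(50m^3 + 9m) − (50(m+1)^3 + 9(m+1)) = 150m^3 - 150m^2 - 123m - 59, which is nonnegative for all m ≥ 8.
Combining, 4^(m + 1) ≥ 50(m+1)^3 + 9(m+1).
By induction, the statement is established for all t ≥ 8.
Hence the smallest such M is 8.

M = 8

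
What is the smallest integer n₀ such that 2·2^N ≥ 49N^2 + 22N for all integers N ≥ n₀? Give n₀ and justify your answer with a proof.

n₀ = 12

At N = 11: 4096 < 6171, so the inequality fails and n₀ ≥ 12. We prove 2·2^N ≥ 49N^2 + 22N for all N ≥ 12.
For the base case N = 12: 2·2^N = 8192 and 49N^2 + 22N = 7320, so 8192 ≥ 7320.
Inductive step: suppose the statement holds for some i ≥ 12, so 2·2^i ≥ 49i^2 + 22i.
Then 2·2^(i + 1) = 2·(2·2^i) ≥ 2·(49i^2 + 22i).
Also, for i ≥ 12 we have 2·(49i^2 + 22i) ≥ 49(i+1)^2 + 22(i+1), since 2·(49i^2 + 22i) − (49(i+1)^2 + 22(i+1)) = 49i^2 - 76i - 71, which is nonnegative for all i ≥ 12.
Combining, 2·2^(i + 1) ≥ 49(i+1)^2 + 22(i+1).
By induction, the statement is established for all N ≥ 12.
Hence the smallest such n₀ is 12.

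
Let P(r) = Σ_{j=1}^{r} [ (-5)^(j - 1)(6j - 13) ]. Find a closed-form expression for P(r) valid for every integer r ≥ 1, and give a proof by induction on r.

P(r) = (-5)^r(-r + 2) - 2

We claim P(r) = (-5)^r(-r + 2) - 2 for all r ≥ 1.
For the base case r = 1: P(1) = -7, and the closed form gives -7. They agree.
Inductive step: suppose the statement holds for some j ≥ 1, so P(j) = (-5)^j(-j + 2) - 2.
Then P(j+1) = P(j) + ((-5)^j(6j - 7)) = ((-5)^j(-j + 2) - 2) + ((-5)^j(6j - 7)).
Simplifying, P(j+1) = -(-5)^(j + 1)j + (-5)^(j + 1) - 2 = (-5)^(j+1)(-(j+1) + 2) - 2,
which is the closed form with r = j+1.
Hence, by induction on r, the claim holds for every r ≥ 1.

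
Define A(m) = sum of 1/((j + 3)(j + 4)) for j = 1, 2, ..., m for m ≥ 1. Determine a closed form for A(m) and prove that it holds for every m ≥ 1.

We claim A(m) = m/(4(m + 4)) for all m ≥ 1.
For the base case m = 1: A(1) = 1/20, and the closed form gives 1/20. They agree.
Inductive step: suppose the statement holds for some j ≥ 1, so A(j) = j/(4(j + 4)).
Then A(j+1) = A(j) + (1/((j + 4)(j + 5))) = (j/(4(j + 4))) + (1/((j + 4)(j + 5))).
Simplifying, A(j+1) = (j + 1)/(4(j + 5)) = (j+1)/(4((j+1) + 4)),
which is the closed form with m = j+1.
This completes the induction.

A(m) = m/(4(m + 4))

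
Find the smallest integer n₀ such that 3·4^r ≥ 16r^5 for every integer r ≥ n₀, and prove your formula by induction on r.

n₀ = 10

At r = 9: 786432 < 944784, so the inequality fails and n₀ ≥ 10. We prove 3·4^r ≥ 16r^5 for all r ≥ 10.
Base case (r = 10): 3·4^r = 3145728 and 16r^5 = 1600000, so 3145728 ≥ 1600000.
For the inductive step, assume it holds for an arbitrary m ≥ 10, so 3·4^m ≥ 16m^5.
Then 3·4^(m + 1) = 4·(3·4^m) ≥ 4·(16m^5).
Also, for m ≥ 10 we have 4·(16m^5) ≥ 16(m+1)^5, since 4 ≥ (1 + 1/m)^5 for all m ≥ 10.
Combining, 3·4^(m + 1) ≥ 16(m+1)^5.
Hence, by induction on r, the claim holds for every r ≥ 10.
Hence the smallest such n₀ is 10.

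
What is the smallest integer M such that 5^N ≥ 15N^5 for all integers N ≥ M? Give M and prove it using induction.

M = 9

At N = 8: 390625 < 491520, so the inequality fails and M ≥ 9. We prove 5^N ≥ 15N^5 for all N ≥ 9.
Base case (N = 9): 5^N = 1953125 and 15N^5 = 885735, so 1953125 ≥ 885735.
Inductive step: assume the claim holds for N = m, so 5^m ≥ 15m^5.
Then 5^(m + 1) = 5·(5^m) ≥ 5·(15m^5).
Also, for m ≥ 9 we have 5·(15m^5) ≥ 15(m+1)^5, since 5 ≥ (1 + 1/m)^5 for all m ≥ 9.
Combining, 5^(m + 1) ≥ 15(m+1)^5.
By induction, the statement is established for all N ≥ 9.
Hence the smallest such M is 9.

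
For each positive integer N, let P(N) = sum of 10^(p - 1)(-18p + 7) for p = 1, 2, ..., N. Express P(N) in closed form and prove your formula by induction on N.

We claim P(N) = 10^N(-2N + 1) - 1 for all N ≥ 1.
When N = 1: P(1) = -11, and the closed form gives -11. They agree.
Suppose the result is true for N = p, so P(p) = 10^p(-2p + 1) - 1.
Then P(p+1) = P(p) + (10^p(-18p - 11)) = (10^p(-2p + 1) - 1) + (10^p(-18p - 11)).
Simplifying, P(p+1) = -20·10^p·p - 10·10^p - 1 = 10^(p+1)(-2(p+1) + 1) - 1,
which is the closed form with N = p+1.
Hence, by induction on N, the claim holds for every N ≥ 1.

P(N) = 10^N(-2N + 1) - 1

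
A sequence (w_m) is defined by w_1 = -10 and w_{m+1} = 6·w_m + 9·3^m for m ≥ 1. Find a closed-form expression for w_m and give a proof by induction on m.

Computing the first terms: w_1 = -10, w_2 = -33, w_3 = -117. This suggests w_m = -3^(m + 1) - 6^(m - 1).
When m = 1: the formula gives -10 = -10 = w_1.
Suppose the result is true for m = p, so w_p = -3^(p + 1) - 6^(p - 1).
Then w_{p+1} = 6·w_p + 9·3^p = 6·(-3^(p + 1) - 6^(p - 1)) + 9·3^p = -3^(p + 2) - 6^p = -3^((p+1) + 1) - 6^((p+1) - 1),
which is the claimed formula at m = p+1.
This completes the induction.

w_m = -3^(m + 1) - 6^(m - 1)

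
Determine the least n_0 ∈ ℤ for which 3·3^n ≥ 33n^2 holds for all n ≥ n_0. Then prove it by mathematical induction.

n_0 = 6

At n = 5: 729 < 825, so the inequality fails and n_0 ≥ 6. We prove 3·3^n ≥ 33n^2 for all n ≥ 6.
When n = 6: 3·3^n = 2187 and 33n^2 = 1188, so 2187 ≥ 1188.
Inductive step: assume the claim holds for n = j, so 3·3^j ≥ 33j^2.
Then 3·3^(j + 1) = 3·(3·3^j) ≥ 3·(33j^2).
Also, for j ≥ 6 we have 3·(33j^2) ≥ 33(j+1)^2, since 3 ≥ (1 + 1/j)^2 for all j ≥ 6.
Combining, 3·3^(j + 1) ≥ 33(j+1)^2.
By induction, the statement is established for all n ≥ 6.
Hence the smallest such n_0 is 6.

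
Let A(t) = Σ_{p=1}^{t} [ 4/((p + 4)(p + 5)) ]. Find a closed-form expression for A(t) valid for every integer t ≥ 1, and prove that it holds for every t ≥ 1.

We claim A(t) = 4t/(5(t + 5)) for all t ≥ 1.
Base case (t = 1): A(1) = 2/15, and the closed form gives 2/15. They agree.
Inductive step: suppose the statement holds for some p ≥ 1, so A(p) = 4p/(5(p + 5)).
Then A(p+1) = A(p) + (4/((p + 5)(p + 6))) = (4p/(5(p + 5))) + (4/((p + 5)(p + 6))).
Simplifying, A(p+1) = 4(p + 1)/(5(p + 6)) = 4(p+1)/(5((p+1) + 5)),
which is the closed form with t = p+1.
This completes the induction.

A(t) = 4t/(5(t + 5))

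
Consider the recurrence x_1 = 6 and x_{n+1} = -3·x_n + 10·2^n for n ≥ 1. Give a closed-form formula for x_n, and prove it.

Computing the first terms: x_1 = 6, x_2 = 2, x_3 = 34. This suggests x_n = 2(-3)^(n - 1) + 2^(n + 1).
Base case (n = 1): the formula gives 6 = 6 = x_1.
Suppose the result is true for n = m, so x_m = 2(-3)^(m - 1) + 2^(m + 1).
Then x_{m+1} = -3·x_m + 10·2^m = -3·(2(-3)^(m - 1) + 2^(m + 1)) + 10·2^m = 2(-3)^m + 2^(m + 2) = 2(-3)^((m+1) - 1) + 2^((m+1) + 1),
which is the claimed formula at n = m+1.
Hence, by induction on n, the claim holds for every n ≥ 1.

x_n = 2(-3)^(n - 1) + 2^(n + 1)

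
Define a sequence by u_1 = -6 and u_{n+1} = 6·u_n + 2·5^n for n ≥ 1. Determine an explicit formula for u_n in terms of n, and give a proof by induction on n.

Computing the first terms: u_1 = -6, u_2 = -26, u_3 = -106. This suggests u_n = -2·5^n + 4·6^(n - 1).
For the base case n = 1: the formula gives -6 = -6 = u_1.
For the inductive step, assume it holds for an arbitrary i ≥ 1, so u_i = -2·5^i + 4·6^(i - 1).
Then u_{i+1} = 6·u_i + 2·5^i = 6·(-2·5^i + 4·6^(i - 1)) + 2·5^i = -2·5^(i + 1) + 4·6^i = -2·5^(i+1) + 4·6^((i+1) - 1),
which is the claimed formula at n = i+1.
Hence, by induction on n, the claim holds for every n ≥ 1.

u_n = -2·5^n + 4·6^(n - 1)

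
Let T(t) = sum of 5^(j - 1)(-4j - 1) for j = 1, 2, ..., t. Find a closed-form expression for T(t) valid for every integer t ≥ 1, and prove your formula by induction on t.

T(t) = -5^t·t

We claim T(t) = -5^t·t for all t ≥ 1.
When t = 1: T(1) = -5, and the closed form gives -5. They agree.
Suppose the result is true for t = j, so T(j) = -5^j·j.
Then T(j+1) = T(j) + (5^j(-4j - 5)) = (-5^j·j) + (5^j(-4j - 5)).
Simplifying, T(j+1) = 5^(j + 1)(-j - 1) = -5^(j+1)·(j+1),
which is the closed form with t = j+1.
Hence, by induction on t, the claim holds for every t ≥ 1.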